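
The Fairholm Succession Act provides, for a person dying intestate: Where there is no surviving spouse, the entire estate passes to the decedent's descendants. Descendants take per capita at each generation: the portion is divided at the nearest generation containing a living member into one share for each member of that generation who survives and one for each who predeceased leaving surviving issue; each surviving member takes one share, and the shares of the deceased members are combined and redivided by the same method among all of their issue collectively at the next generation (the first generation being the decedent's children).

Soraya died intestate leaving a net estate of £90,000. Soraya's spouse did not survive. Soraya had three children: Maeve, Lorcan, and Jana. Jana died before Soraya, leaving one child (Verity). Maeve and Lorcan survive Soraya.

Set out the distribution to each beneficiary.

The entire £90,000 passes to the descendants.
That amount (£90,000) is divided at the children's generation into 3 shares of £30,000. Maeve and Lorcan each take £30,000. The remaining share for the deceased Jana (£30,000) is carried to the next generation.
That pool (£30,000) passes entirely to Verity, the sole taker at the grandchildren's generation.

Maeve: £30,000; Lorcan: £30,000; Verity: £30,000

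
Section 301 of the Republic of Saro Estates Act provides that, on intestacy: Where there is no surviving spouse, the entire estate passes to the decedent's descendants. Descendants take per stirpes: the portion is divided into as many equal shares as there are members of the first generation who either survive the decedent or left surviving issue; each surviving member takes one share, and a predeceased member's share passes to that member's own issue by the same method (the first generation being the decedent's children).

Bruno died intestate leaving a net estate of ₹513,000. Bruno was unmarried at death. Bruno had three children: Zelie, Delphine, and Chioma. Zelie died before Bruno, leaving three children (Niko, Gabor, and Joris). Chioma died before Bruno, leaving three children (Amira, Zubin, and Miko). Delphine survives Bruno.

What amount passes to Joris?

The entire ₹513,000 passes to the descendants.
That amount (₹513,000) is divided into 3 shares of ₹171,000: Delphine takes ₹171,000; Zelie's ₹171,000 share passes to Zelie's issue; Chioma's ₹171,000 share passes to Chioma's issue.
Zelie's share (₹171,000) is divided into 3 shares of ₹57,000: Niko, Gabor, and Joris each take ₹57,000.
Chioma's share (₹171,000) is divided into 3 shares of ₹57,000: Amira, Zubin, and Miko each take ₹57,000.

Joris receives ₹57,000.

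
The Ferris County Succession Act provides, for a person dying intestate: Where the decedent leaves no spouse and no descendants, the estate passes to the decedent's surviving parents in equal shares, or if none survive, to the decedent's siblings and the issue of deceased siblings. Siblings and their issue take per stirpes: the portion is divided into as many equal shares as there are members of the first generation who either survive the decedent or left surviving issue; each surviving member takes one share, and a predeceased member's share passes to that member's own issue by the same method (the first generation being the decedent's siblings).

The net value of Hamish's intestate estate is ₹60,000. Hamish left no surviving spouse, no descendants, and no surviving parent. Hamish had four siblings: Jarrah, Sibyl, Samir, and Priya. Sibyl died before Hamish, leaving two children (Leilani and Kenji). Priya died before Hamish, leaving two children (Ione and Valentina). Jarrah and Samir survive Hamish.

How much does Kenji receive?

Kenji receives ₹7,500.

The entire ₹60,000 passes to the siblings and their issue.
That amount (₹60,000) is divided into 4 shares of ₹15,000: Jarrah and Samir each take ₹15,000; Sibyl's ₹15,000 share passes to Sibyl's issue; Priya's ₹15,000 share passes to Priya's issue.
Sibyl's share (₹15,000) is divided into 2 shares of ₹7,500: Leilani and Kenji each take ₹7,500.
Priya's share (₹15,000) is divided into 2 shares of ₹7,500: Ione and Valentina each take ₹7,500.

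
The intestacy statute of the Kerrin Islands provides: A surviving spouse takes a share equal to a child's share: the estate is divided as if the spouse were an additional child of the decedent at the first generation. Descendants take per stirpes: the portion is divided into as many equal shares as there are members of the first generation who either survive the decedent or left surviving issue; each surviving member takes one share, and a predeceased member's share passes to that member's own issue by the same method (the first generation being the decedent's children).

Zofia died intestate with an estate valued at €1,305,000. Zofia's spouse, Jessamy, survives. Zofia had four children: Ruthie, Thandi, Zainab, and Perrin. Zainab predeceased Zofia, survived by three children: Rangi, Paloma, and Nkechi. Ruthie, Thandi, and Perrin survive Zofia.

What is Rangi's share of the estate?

The spouse counts as an additional share at the children's level, so there are 5 primary shares of €261,000. Jessamy takes one such share (€261,000).
The children's combined portion (€1,044,000) is divided into 4 shares of €261,000: Ruthie, Thandi, and Perrin each take €261,000; Zainab's €261,000 share passes to Zainab's issue.
Zainab's share (€261,000) is divided into 3 shares of €87,000: Rangi, Paloma, and Nkechi each take €87,000.

Rangi receives €87,000.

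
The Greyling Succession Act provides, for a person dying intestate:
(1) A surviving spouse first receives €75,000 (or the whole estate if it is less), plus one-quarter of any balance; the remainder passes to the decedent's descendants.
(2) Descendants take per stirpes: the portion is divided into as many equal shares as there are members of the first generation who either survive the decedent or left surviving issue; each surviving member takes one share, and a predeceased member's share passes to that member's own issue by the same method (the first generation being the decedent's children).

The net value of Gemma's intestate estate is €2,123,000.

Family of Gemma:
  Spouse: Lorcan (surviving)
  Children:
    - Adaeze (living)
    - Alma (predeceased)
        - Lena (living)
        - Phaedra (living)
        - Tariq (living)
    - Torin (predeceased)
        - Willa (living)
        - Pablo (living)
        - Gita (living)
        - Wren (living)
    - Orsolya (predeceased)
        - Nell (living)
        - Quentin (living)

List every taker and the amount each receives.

Lorcan first takes €75,000, leaving a balance of €2,048,000. Lorcan then takes one-quarter of the balance (€512,000), for a total of €587,000. The remaining €1,536,000 passes to the descendants.
The descendants' portion (€1,536,000) is divided into 4 shares of €384,000: Adaeze takes €384,000; Alma's €384,000 share passes to Alma's issue; Torin's €384,000 share passes to Torin's issue; Orsolya's €384,000 share passes to Orsolya's issue.
Alma's share (€384,000) is divided into 3 shares of €128,000: Lena, Phaedra, and Tariq each take €128,000.
Torin's share (€384,000) is divided into 4 shares of €96,000: Willa, Pablo, Gita, and Wren each take €96,000.
Orsolya's share (€384,000) is divided into 2 shares of €192,000: Nell and Quentin each take €192,000.

Lorcan: €587,000; Adaeze: €384,000; Lena: €128,000; Phaedra: €128,000; Tariq: €128,000; Willa: €96,000; Pablo: €96,000; Gita: €96,000; Wren: €96,000; Nell: €192,000; Quentin: €192,000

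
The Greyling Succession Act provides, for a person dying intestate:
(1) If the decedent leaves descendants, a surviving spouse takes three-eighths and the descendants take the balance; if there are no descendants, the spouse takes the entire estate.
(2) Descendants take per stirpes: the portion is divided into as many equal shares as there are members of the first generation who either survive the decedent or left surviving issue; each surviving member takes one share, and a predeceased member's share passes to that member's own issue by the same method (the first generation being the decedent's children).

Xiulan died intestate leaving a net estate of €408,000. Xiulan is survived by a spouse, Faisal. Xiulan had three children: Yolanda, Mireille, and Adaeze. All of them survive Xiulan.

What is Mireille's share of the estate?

Faisal takes three-eighths of €408,000 = €153,000. The remaining €255,000 passes to the descendants.
The descendants' portion (€255,000) is divided into 3 shares of €85,000: Yolanda, Mireille, and Adaeze each take €85,000.

Mireille receives €85,000.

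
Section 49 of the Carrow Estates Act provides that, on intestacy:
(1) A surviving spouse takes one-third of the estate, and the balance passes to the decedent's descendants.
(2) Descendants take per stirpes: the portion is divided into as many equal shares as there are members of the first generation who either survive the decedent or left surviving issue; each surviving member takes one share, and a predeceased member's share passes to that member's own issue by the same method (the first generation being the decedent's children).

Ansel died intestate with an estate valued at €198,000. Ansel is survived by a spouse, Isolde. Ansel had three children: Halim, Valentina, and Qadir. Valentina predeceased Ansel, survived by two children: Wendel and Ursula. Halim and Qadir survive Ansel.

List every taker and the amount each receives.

Isolde: €66,000; Halim: €44,000; Wendel: €22,000; Ursula: €22,000; Qadir: €44,000

Isolde takes one-third of €198,000 = €66,000. The remaining €132,000 passes to the descendants.
The descendants' portion (€132,000) is divided into 3 shares of €44,000: Halim and Qadir each take €44,000; Valentina's €44,000 share passes to Valentina's issue.
Valentina's share (€44,000) is divided into 2 shares of €22,000: Wendel and Ursula each take €22,000.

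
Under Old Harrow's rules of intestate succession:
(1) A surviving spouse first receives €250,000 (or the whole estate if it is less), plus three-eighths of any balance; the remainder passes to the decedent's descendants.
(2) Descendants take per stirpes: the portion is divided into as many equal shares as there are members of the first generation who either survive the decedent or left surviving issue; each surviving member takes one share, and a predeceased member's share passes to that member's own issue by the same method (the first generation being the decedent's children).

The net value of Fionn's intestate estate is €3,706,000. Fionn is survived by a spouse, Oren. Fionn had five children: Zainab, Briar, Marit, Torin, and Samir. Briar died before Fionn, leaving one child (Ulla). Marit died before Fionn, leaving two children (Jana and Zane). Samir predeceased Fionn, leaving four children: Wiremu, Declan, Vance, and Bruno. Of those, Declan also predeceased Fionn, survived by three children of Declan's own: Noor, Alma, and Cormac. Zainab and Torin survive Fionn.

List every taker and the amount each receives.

Oren: €1,546,000; Zainab: €432,000; Ulla: €432,000; Jana: €216,000; Zane: €216,000; Torin: €432,000; Wiremu: €108,000; Noor: €36,000; Alma: €36,000; Cormac: €36,000; Vance: €108,000; Bruno: €108,000

Oren first takes €250,000, leaving a balance of €3,456,000. Oren then takes three-eighths of the balance (€1,296,000), for a total of €1,546,000. The remaining €2,160,000 passes to the descendants.
The descendants' portion (€2,160,000) is divided into 5 shares of €432,000: Zainab and Torin each take €432,000; Briar's €432,000 share passes to Briar's issue; Marit's €432,000 share passes to Marit's issue; Samir's €432,000 share passes to Samir's issue.
Briar's share (€432,000) passes entirely to Ulla.
Marit's share (€432,000) is divided into 2 shares of €216,000: Jana and Zane each take €216,000.
Samir's share (€432,000) is divided into 4 shares of €108,000: Wiremu, Vance, and Bruno each take €108,000; Declan's €108,000 share passes to Declan's issue.
Declan's share (€108,000) is divided into 3 shares of €36,000: Noor, Alma, and Cormac each take €36,000.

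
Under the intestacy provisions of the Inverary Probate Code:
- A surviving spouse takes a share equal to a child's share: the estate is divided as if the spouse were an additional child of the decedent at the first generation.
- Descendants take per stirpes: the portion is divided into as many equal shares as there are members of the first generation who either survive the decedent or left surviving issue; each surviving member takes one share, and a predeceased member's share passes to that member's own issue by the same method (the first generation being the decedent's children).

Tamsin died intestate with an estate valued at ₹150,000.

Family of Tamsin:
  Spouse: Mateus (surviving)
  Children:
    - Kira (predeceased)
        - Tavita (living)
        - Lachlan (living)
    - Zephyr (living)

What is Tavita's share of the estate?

The spouse counts as an additional share at the children's level, so there are 3 primary shares of ₹50,000. Mateus takes one such share (₹50,000).
The children's combined portion (₹100,000) is divided into 2 shares of ₹50,000: Zephyr takes ₹50,000; Kira's ₹50,000 share passes to Kira's issue.
Kira's share (₹50,000) is divided into 2 shares of ₹25,000: Tavita and Lachlan each take ₹25,000.

Tavita receives ₹25,000.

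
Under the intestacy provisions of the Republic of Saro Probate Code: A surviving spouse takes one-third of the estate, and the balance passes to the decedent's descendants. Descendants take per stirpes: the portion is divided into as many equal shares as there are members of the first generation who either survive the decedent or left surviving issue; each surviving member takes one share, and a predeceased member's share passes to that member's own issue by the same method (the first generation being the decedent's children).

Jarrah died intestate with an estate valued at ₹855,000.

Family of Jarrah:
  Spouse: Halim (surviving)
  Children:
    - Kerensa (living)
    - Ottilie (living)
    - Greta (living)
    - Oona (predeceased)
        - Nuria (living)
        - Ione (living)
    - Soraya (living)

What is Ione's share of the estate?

Halim takes one-third of ₹855,000 = ₹285,000. The remaining ₹570,000 passes to the descendants.
The descendants' portion (₹570,000) is divided into 5 shares of ₹114,000: Kerensa, Ottilie, Greta, and Soraya each take ₹114,000; Oona's ₹114,000 share passes to Oona's issue.
Oona's share (₹114,000) is divided into 2 shares of ₹57,000: Nuria and Ione each take ₹57,000.

Ione receives ₹57,000.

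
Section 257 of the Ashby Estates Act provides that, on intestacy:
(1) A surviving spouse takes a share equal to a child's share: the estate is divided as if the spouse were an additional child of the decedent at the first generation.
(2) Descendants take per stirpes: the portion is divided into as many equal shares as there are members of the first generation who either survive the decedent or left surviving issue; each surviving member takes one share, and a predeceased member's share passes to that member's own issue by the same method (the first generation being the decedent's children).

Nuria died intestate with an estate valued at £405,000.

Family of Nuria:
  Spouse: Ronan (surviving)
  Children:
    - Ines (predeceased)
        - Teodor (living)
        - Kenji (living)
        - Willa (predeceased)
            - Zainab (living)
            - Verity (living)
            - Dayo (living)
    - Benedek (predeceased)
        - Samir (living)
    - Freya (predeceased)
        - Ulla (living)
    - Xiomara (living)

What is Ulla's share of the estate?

The spouse counts as an additional share at the children's level, so there are 5 primary shares of £81,000. Ronan takes one such share (£81,000).
The children's combined portion (£324,000) is divided into 4 shares of £81,000: Xiomara takes £81,000; Ines's £81,000 share passes to Ines's issue; Benedek's £81,000 share passes to Benedek's issue; Freya's £81,000 share passes to Freya's issue.
Ines's share (£81,000) is divided into 3 shares of £27,000: Teodor and Kenji each take £27,000; Willa's £27,000 share passes to Willa's issue.
Willa's share (£27,000) is divided into 3 shares of £9,000: Zainab, Verity, and Dayo each take £9,000.
Benedek's share (£81,000) passes entirely to Samir.
Freya's share (£81,000) passes entirely to Ulla.

Ulla receives £81,000.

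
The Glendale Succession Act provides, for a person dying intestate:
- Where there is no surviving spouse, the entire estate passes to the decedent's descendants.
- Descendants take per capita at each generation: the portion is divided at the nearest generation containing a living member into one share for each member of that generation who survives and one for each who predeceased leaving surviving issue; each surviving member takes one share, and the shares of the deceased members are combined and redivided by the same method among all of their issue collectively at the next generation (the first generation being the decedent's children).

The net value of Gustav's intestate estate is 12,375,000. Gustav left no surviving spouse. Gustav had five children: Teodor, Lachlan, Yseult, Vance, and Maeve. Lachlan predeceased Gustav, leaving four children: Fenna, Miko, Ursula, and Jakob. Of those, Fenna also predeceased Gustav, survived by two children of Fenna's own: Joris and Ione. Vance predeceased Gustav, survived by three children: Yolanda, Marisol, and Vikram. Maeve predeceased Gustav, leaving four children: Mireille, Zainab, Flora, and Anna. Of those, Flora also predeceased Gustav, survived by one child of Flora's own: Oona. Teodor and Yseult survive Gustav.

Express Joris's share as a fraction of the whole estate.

The entire 12,375,000 passes to the descendants.
That amount (12,375,000) is divided at the children's generation into 5 shares of 2,475,000. Teodor and Yseult each take 2,475,000. The 3 shares of the deceased (Lachlan, Vance, and Maeve) are combined into a pool of 7,425,000.
That pool (7,425,000) is divided at the grandchildren's generation into 11 shares of 675,000. Miko, Ursula, Jakob, Yolanda, Marisol, Vikram, Mireille, Zainab, and Anna each take 675,000. The 2 shares of the deceased (Fenna and Flora) are combined into a pool of 1,350,000.
That pool (1,350,000) is divided at the great-grandchildren's generation equally among Joris, Ione, and Oona: 450,000 each.

Joris receives 2/55 of the estate.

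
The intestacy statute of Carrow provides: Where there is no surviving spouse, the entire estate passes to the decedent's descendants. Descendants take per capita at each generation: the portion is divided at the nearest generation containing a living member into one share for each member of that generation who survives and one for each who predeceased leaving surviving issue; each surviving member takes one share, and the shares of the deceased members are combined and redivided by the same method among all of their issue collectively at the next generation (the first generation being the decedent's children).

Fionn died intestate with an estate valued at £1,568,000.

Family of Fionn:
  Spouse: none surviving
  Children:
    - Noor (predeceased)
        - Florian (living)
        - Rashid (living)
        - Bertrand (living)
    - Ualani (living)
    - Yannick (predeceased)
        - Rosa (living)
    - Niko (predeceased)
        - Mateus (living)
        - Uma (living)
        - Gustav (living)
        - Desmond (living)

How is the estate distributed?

The entire £1,568,000 passes to the descendants.
That amount (£1,568,000) is divided at the children's generation into 4 shares of £392,000. Ualani takes £392,000. The 3 shares of the deceased (Noor, Yannick, and Niko) are combined into a pool of £1,176,000.
That pool (£1,176,000) is divided at the grandchildren's generation equally among Florian, Rashid, Bertrand, Rosa, Mateus, Uma, Gustav, and Desmond: £147,000 each.

Florian: £147,000; Rashid: £147,000; Bertrand: £147,000; Ualani: £392,000; Rosa: £147,000; Mateus: £147,000; Uma: £147,000; Gustav: £147,000; Desmond: £147,000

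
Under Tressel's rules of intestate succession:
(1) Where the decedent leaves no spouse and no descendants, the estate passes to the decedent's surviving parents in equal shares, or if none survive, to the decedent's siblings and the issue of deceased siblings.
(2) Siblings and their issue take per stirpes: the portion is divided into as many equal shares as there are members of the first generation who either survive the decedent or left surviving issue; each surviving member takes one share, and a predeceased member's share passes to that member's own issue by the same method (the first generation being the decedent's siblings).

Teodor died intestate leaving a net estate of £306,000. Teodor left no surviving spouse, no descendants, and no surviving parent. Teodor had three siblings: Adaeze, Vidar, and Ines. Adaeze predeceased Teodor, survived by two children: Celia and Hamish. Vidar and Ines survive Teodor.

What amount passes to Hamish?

Hamish receives £51,000.

The entire £306,000 passes to the siblings and their issue.
That amount (£306,000) is divided into 3 shares of £102,000: Vidar and Ines each take £102,000; Adaeze's £102,000 share passes to Adaeze's issue.
Adaeze's share (£102,000) is divided into 2 shares of £51,000: Celia and Hamish each take £51,000.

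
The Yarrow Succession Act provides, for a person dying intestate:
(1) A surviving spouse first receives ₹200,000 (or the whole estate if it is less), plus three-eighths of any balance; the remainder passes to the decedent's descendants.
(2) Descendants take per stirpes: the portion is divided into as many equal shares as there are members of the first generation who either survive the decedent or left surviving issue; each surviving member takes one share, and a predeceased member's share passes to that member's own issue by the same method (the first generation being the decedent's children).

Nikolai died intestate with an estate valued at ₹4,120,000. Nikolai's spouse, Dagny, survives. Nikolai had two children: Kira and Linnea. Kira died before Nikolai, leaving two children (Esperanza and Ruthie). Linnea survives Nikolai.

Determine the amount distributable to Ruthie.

Ruthie receives ₹612,500.

Dagny first takes ₹200,000, leaving a balance of ₹3,920,000. Dagny then takes three-eighths of the balance (₹1,470,000), for a total of ₹1,670,000. The remaining ₹2,450,000 passes to the descendants.
The descendants' portion (₹2,450,000) is divided into 2 shares of ₹1,225,000: Linnea takes ₹1,225,000; Kira's ₹1,225,000 share passes to Kira's issue.
Kira's share (₹1,225,000) is divided into 2 shares of ₹612,500: Esperanza and Ruthie each take ₹612,500.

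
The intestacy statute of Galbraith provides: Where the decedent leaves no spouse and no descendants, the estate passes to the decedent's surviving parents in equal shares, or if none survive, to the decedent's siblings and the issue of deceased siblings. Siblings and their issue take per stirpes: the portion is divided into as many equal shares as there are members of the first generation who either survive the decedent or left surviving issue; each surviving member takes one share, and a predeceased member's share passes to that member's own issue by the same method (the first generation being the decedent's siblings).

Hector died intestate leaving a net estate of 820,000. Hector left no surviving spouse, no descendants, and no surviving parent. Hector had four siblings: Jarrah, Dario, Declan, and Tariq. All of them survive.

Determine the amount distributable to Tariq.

Tariq receives 205,000.

The entire 820,000 passes to the siblings and their issue.
That amount (820,000) is divided into 4 shares of 205,000: Jarrah, Dario, Declan, and Tariq each take 205,000.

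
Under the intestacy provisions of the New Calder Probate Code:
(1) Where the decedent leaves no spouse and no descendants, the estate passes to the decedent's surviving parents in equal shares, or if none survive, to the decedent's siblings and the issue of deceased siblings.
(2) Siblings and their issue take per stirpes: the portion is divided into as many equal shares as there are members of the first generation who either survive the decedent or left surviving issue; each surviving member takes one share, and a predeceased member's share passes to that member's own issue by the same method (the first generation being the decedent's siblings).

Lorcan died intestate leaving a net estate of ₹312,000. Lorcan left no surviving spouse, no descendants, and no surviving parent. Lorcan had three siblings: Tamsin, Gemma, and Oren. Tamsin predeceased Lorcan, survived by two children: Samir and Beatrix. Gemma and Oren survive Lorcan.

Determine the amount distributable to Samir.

Samir receives ₹52,000.

The entire ₹312,000 passes to the siblings and their issue.
That amount (₹312,000) is divided into 3 shares of ₹104,000: Gemma and Oren each take ₹104,000; Tamsin's ₹104,000 share passes to Tamsin's issue.
Tamsin's share (₹104,000) is divided into 2 shares of ₹52,000: Samir and Beatrix each take ₹52,000.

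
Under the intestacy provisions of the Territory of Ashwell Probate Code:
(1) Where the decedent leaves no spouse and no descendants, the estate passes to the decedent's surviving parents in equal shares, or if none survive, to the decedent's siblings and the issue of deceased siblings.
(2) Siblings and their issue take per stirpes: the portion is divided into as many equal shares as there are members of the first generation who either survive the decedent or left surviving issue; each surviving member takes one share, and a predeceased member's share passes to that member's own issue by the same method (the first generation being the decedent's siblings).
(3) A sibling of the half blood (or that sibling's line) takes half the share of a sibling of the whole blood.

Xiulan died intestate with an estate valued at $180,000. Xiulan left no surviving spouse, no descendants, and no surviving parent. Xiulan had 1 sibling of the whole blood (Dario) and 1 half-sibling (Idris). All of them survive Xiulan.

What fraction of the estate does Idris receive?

The entire $180,000 passes to the siblings and their issue.
Counting each half-blood sibling's line as half a unit, there are 3/2 units in $180,000, so one unit is $120,000. Whole-blood lines (Dario) take $120,000 each; half-blood lines (Idris) take $60,000 each.

Idris receives 1/3 of the estate.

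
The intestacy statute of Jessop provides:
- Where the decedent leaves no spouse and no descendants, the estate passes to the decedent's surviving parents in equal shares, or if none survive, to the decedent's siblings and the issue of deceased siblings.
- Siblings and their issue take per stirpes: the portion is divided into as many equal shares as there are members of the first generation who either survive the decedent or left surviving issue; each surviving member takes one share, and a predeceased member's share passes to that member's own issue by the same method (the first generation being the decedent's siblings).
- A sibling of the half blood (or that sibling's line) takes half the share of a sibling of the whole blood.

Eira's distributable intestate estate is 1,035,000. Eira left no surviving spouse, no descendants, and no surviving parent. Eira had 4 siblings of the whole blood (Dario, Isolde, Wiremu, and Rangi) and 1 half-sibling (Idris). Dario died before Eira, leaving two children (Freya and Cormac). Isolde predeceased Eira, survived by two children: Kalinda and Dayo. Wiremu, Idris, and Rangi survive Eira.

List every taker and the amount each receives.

Freya: 115,000; Cormac: 115,000; Kalinda: 115,000; Dayo: 115,000; Wiremu: 230,000; Idris: 115,000; Rangi: 230,000

The entire 1,035,000 passes to the siblings and their issue.
Counting each half-blood sibling's line as half a unit, there are 9/2 units in 1,035,000, so one unit is 230,000. Whole-blood lines (Dario, Isolde, Wiremu, and Rangi) take 230,000 each; half-blood lines (Idris) take 115,000 each.
Dario's share (230,000) is divided into 2 shares of 115,000: Freya and Cormac each take 115,000.
Isolde's share (230,000) is divided into 2 shares of 115,000: Kalinda and Dayo each take 115,000.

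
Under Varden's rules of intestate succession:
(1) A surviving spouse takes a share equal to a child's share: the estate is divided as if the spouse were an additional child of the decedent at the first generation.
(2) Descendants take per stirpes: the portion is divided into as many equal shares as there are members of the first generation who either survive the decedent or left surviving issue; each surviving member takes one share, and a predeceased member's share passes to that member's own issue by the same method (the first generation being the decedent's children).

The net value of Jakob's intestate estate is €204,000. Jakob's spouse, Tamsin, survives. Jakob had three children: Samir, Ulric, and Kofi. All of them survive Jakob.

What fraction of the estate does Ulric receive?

Ulric receives 1/4 of the estate.

The spouse counts as an additional share at the children's level, so there are 4 primary shares of €51,000. Tamsin takes one such share (€51,000).
The children's combined portion (€153,000) is divided into 3 shares of €51,000: Samir, Ulric, and Kofi each take €51,000.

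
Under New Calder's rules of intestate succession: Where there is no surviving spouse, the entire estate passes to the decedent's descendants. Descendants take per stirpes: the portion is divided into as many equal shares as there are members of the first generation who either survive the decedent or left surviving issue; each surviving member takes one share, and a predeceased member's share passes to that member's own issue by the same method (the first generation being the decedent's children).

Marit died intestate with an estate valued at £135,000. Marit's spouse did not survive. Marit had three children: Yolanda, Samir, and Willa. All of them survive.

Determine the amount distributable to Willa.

Willa receives £45,000.

The entire £135,000 passes to the descendants.
That amount (£135,000) is divided into 3 shares of £45,000: Yolanda, Samir, and Willa each take £45,000.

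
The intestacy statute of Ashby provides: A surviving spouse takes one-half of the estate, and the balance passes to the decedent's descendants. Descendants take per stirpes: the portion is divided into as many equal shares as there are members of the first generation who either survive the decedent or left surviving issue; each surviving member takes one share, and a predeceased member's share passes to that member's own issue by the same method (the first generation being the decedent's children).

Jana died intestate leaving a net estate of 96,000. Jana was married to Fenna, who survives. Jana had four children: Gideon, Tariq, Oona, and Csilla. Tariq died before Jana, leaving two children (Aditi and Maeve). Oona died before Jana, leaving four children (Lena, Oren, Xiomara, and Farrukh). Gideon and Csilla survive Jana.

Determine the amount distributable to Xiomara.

Xiomara receives 3,000.

Fenna takes one-half of 96,000 = 48,000. The remaining 48,000 passes to the descendants.
The descendants' portion (48,000) is divided into 4 shares of 12,000: Gideon and Csilla each take 12,000; Tariq's 12,000 share passes to Tariq's issue; Oona's 12,000 share passes to Oona's issue.
Tariq's share (12,000) is divided into 2 shares of 6,000: Aditi and Maeve each take 6,000.
Oona's share (12,000) is divided into 4 shares of 3,000: Lena, Oren, Xiomara, and Farrukh each take 3,000.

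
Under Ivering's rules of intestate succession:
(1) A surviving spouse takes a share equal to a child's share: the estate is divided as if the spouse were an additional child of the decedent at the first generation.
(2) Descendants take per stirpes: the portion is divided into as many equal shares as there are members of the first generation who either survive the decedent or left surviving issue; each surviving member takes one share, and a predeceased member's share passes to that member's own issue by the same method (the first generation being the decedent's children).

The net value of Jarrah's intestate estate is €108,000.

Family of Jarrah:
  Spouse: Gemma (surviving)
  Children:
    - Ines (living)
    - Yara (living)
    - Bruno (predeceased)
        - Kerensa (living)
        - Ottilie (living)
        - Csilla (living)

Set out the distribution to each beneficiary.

Gemma: €27,000; Ines: €27,000; Yara: €27,000; Kerensa: €9,000; Ottilie: €9,000; Csilla: €9,000

The spouse counts as an additional share at the children's level, so there are 4 primary shares of €27,000. Gemma takes one such share (€27,000).
The children's combined portion (€81,000) is divided into 3 shares of €27,000: Ines and Yara each take €27,000; Bruno's €27,000 share passes to Bruno's issue.
Bruno's share (€27,000) is divided into 3 shares of €9,000: Kerensa, Ottilie, and Csilla each take €9,000.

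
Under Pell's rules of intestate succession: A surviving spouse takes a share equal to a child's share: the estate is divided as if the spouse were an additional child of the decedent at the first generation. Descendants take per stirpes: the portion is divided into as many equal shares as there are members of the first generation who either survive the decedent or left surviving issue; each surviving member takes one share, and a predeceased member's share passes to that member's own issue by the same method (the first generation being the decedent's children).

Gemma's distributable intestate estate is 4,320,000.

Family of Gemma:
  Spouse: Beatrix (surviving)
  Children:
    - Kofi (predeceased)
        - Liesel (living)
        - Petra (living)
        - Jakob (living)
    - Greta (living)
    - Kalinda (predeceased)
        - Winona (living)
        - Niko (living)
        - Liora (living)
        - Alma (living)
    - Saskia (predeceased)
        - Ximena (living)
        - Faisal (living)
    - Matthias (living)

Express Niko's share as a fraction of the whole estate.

The spouse counts as an additional share at the children's level, so there are 6 primary shares of 720,000. Beatrix takes one such share (720,000).
The children's combined portion (3,600,000) is divided into 5 shares of 720,000: Greta and Matthias each take 720,000; Kofi's 720,000 share passes to Kofi's issue; Kalinda's 720,000 share passes to Kalinda's issue; Saskia's 720,000 share passes to Saskia's issue.
Kofi's share (720,000) is divided into 3 shares of 240,000: Liesel, Petra, and Jakob each take 240,000.
Kalinda's share (720,000) is divided into 4 shares of 180,000: Winona, Niko, Liora, and Alma each take 180,000.
Saskia's share (720,000) is divided into 2 shares of 360,000: Ximena and Faisal each take 360,000.

Niko receives 1/24 of the estate.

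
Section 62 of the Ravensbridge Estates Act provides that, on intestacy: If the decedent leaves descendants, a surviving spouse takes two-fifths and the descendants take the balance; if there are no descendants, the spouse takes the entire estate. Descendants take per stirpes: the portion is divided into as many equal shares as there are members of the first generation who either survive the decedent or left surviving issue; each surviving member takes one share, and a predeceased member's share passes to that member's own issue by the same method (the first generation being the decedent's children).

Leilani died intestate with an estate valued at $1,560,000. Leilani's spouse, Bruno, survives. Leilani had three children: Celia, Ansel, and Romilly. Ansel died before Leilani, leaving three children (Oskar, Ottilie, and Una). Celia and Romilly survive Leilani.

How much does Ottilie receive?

Bruno takes two-fifths of $1,560,000 = $624,000. The remaining $936,000 passes to the descendants.
The descendants' portion ($936,000) is divided into 3 shares of $312,000: Celia and Romilly each take $312,000; Ansel's $312,000 share passes to Ansel's issue.
Ansel's share ($312,000) is divided into 3 shares of $104,000: Oskar, Ottilie, and Una each take $104,000.

Ottilie receives $104,000.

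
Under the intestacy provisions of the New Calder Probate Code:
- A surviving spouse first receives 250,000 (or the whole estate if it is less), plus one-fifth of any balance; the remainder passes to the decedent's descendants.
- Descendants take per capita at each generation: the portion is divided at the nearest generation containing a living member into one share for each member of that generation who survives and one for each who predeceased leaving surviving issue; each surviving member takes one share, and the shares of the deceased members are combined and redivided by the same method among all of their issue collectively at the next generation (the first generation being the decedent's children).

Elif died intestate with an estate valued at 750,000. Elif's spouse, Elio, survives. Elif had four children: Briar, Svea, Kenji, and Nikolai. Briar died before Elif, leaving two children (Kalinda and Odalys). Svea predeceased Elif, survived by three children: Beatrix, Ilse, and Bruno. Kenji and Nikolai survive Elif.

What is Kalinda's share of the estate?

Elio first takes 250,000, leaving a balance of 500,000. Elio then takes one-fifth of the balance (100,000), for a total of 350,000. The remaining 400,000 passes to the descendants.
The descendants' portion (400,000) is divided at the children's generation into 4 shares of 100,000. Kenji and Nikolai each take 100,000. The 2 shares of the deceased (Briar and Svea) are combined into a pool of 200,000.
That pool (200,000) is divided at the grandchildren's generation equally among Kalinda, Odalys, Beatrix, Ilse, and Bruno: 40,000 each.

Kalinda receives 40,000.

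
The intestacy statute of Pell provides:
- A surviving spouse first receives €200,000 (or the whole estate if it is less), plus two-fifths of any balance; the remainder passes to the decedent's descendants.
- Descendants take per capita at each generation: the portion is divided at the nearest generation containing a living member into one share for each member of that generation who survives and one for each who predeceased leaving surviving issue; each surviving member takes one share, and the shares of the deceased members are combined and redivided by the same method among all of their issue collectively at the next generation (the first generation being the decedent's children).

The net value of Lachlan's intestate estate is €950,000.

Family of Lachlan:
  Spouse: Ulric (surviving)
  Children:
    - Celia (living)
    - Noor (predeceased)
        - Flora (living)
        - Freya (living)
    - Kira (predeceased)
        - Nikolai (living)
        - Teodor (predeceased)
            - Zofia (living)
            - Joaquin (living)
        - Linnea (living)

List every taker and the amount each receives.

Ulric first takes €200,000, leaving a balance of €750,000. Ulric then takes two-fifths of the balance (€300,000), for a total of €500,000. The remaining €450,000 passes to the descendants.
The descendants' portion (€450,000) is divided at the children's generation into 3 shares of €150,000. Celia takes €150,000. The 2 shares of the deceased (Noor and Kira) are combined into a pool of €300,000.
That pool (€300,000) is divided at the grandchildren's generation into 5 shares of €60,000. Flora, Freya, Nikolai, and Linnea each take €60,000. The remaining share for the deceased Teodor (€60,000) is carried to the next generation.
That pool (€60,000) is divided at the great-grandchildren's generation equally among Zofia and Joaquin: €30,000 each.

Ulric: €500,000; Celia: €150,000; Flora: €60,000; Freya: €60,000; Nikolai: €60,000; Zofia: €30,000; Joaquin: €30,000; Linnea: €60,000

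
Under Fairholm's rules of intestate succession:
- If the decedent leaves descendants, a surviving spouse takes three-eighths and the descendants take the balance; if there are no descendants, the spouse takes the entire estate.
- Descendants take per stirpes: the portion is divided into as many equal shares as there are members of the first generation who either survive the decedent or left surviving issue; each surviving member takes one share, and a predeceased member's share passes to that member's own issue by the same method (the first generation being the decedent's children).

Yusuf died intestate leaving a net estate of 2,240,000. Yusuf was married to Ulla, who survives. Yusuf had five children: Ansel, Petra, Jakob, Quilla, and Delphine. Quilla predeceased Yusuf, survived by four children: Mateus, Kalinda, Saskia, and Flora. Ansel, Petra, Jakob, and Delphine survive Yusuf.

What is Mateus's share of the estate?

Mateus receives 70,000.

Ulla takes three-eighths of 2,240,000 = 840,000. The remaining 1,400,000 passes to the descendants.
The descendants' portion (1,400,000) is divided into 5 shares of 280,000: Ansel, Petra, Jakob, and Delphine each take 280,000; Quilla's 280,000 share passes to Quilla's issue.
Quilla's share (280,000) is divided into 4 shares of 70,000: Mateus, Kalinda, Saskia, and Flora each take 70,000.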